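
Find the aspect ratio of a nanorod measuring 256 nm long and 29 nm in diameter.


Aspect ratio AR = length / diameter
AR = 256 / 29
AR = 8.83

8.83


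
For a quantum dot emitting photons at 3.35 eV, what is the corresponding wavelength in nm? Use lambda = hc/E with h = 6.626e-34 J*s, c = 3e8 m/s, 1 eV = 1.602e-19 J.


Convert energy: E = 3.35 eV = 3.35 * 1.602e-19 = 5.3667e-19 J
lambda = h*c / E = 6.626e-34 * 3e8 / 5.3667e-19
lambda = 3.70395e-07 m = 370.4 nm

370.4


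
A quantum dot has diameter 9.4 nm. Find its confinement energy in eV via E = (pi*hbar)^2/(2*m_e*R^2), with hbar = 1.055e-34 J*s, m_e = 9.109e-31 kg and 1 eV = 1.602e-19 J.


Radius R = 9.4/2 = 4.7 nm = 4.7e-09 m
E = (pi * 1.055e-34)^2 / (2 * 9.109e-31 * (4.7e-09)^2)
E(J) = 2.72966e-21
E = E(J) / 1.602e-19 = 0.017 eV

0.017


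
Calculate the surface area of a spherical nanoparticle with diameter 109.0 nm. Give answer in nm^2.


Radius r = 109.0/2 = 54.5 nm
Surface area SA = 4 * pi * r^2
SA = 4 * pi * (54.5)^2
SA = 37325.26 nm^2

37325.26


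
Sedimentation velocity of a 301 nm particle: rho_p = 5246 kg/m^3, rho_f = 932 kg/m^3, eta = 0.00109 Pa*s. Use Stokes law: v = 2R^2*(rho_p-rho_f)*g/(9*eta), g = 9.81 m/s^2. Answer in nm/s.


Radius R = 301/2 nm = 1.505e-07 m
Density difference = 5246 - 932 = 4314 kg/m^3
v = 2 * R^2 * (rho_p - rho_f) * g / (9 * eta)
v = 2 * (1.505e-07)^2 * 4314 * 9.81 / (9 * 0.00109)
v = 1.95426e-07 m/s = 195.4264 nm/s

195.4264


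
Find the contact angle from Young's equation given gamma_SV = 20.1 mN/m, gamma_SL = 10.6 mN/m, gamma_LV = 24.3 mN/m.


cos(theta) = (gamma_SV - gamma_SL) / gamma_LV
cos(theta) = (20.1 - 10.6) / 24.3
cos(theta) = 0.390947
theta = arccos(0.390947) = 66.99 degrees

66.99


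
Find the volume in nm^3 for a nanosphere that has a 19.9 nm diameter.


Radius r = 19.9/2 = 9.95 nm
Volume V = (4/3) * pi * r^3
V = (4/3) * pi * (9.95)^3
V = 4126.27 nm^3

4126.27


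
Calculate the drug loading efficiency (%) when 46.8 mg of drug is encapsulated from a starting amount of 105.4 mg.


Drug loading efficiency = (drug loaded / drug initial) * 100
DLE = 46.8 / 105.4 * 100
DLE = 0.444 * 100
DLE = 44.4%

44.4


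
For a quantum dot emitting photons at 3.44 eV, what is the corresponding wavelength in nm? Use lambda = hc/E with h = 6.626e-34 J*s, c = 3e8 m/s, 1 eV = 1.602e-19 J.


Convert energy: E = 3.44 eV = 3.44 * 1.602e-19 = 5.51088e-19 J
lambda = h*c / E = 6.626e-34 * 3e8 / 5.51088e-19
lambda = 3.60705e-07 m = 360.7 nm

360.7


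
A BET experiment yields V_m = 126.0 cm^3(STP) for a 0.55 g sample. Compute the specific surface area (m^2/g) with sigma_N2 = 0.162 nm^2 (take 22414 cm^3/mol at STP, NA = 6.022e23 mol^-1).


Number of moles in monolayer = V_m / 22414 = 126.0 / 22414 = 0.00562149
Number of molecules = moles * NA = 0.00562149 * 6.022e23
SA = molecules * sigma / mass
SA = (126.0 / 22414) * 6.022e23 * 0.162e-18 / 0.55
SA = 997.1 m^2/g

997.1


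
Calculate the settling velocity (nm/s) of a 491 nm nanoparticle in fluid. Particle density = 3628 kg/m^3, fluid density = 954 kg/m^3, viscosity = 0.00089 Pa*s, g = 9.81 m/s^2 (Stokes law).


Radius R = 491/2 nm = 2.455e-07 m
Density difference = 3628 - 954 = 2674 kg/m^3
v = 2 * R^2 * (rho_p - rho_f) * g / (9 * eta)
v = 2 * (2.455e-07)^2 * 2674 * 9.81 / (9 * 0.00089)
v = 3.94758e-07 m/s = 394.7579 nm/s

394.7579


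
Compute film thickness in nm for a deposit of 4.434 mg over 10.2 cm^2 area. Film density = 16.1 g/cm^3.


Convert: m = 4.434 mg = 4.4340e-06 kg, A = 10.2 cm^2 = 1.0200e-03 m^2, rho = 16.1 g/cm^3 = 16100 kg/m^3
t = m / (A * rho)
t = 4.4340e-06 / (1.0200e-03 * 16100)
t = 2.7000e-07 m = 270.0 nm

270.0


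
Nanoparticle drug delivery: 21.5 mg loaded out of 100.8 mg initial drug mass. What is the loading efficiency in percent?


Drug loading efficiency = (drug loaded / drug initial) * 100
DLE = 21.5 / 100.8 * 100
DLE = 0.2133 * 100
DLE = 21.33%

21.33


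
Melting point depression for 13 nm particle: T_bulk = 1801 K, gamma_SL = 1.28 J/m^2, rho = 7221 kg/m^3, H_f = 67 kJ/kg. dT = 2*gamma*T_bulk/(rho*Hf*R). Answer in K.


Radius R = 13/2 = 6.5 nm = 6.5e-09 m
Convert H_f = 67 kJ/kg = 67000 J/kg
dT = 2 * gamma_SL * T_bulk / (rho * H_f * R)
dT = 2 * 1.28 * 1801 / (7221 * 67000 * 6.5e-09)
dT = 1466.1 K

1466.1


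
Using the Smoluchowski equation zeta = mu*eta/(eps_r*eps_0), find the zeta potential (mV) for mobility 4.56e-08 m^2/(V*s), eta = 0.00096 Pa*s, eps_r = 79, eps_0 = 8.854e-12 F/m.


Smoluchowski equation: zeta = mu * eta / (eps_r * eps_0)
zeta = 4.56e-08 * 0.00096 / (79 * 8.854e-12)
zeta = 0.062585 V = 62.58 mV

62.58


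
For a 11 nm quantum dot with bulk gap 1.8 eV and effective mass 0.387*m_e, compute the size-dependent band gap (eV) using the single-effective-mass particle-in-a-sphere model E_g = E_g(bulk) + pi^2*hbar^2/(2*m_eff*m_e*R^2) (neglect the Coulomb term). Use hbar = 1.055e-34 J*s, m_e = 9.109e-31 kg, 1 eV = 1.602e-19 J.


Radius R = 11/2 nm = 5.5e-09 m
Confinement energy dE = pi^2 * hbar^2 / (2 * m_eff * m_e * R^2)
dE = pi^2 * (1.055e-34)^2 / (2 * 0.387 * 9.109e-31 * (5.5e-09)^2) J, divided by 1.602e-19 J/eV
dE = 0.0322 eV
Total band gap = E_g(bulk) + dE = 1.8 + 0.0322 = 1.8322 eV

1.8322


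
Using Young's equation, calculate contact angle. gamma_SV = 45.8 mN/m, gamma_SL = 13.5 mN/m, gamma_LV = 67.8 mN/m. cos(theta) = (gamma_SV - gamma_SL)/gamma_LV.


cos(theta) = (gamma_SV - gamma_SL) / gamma_LV
cos(theta) = (45.8 - 13.5) / 67.8
cos(theta) = 0.476401
theta = arccos(0.476401) = 61.55 degrees

61.55


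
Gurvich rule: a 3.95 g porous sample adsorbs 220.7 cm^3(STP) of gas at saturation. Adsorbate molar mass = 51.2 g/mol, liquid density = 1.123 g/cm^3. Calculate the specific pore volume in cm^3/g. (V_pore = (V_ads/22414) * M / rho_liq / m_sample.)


Moles adsorbed n = V_ads / 22414 = 220.7 / 22414 = 9.846524e-03 mol
Liquid volume V_liq = n * M / rho_liq = 9.846524e-03 * 51.2 / 1.123 = 0.44892 cm^3
Specific pore volume V_pore = V_liq / m_sample = 0.44892 / 3.95
V_pore = 0.1137 cm^3/g

0.1137


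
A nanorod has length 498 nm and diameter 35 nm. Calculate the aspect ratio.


Aspect ratio AR = length / diameter
AR = 498 / 35
AR = 14.23

14.23


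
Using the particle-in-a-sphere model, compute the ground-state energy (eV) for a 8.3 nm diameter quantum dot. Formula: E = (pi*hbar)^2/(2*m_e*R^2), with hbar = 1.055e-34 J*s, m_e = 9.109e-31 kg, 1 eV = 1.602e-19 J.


Radius R = 8.3/2 = 4.15 nm = 4.15e-09 m
E = (pi * 1.055e-34)^2 / (2 * 9.109e-31 * (4.15e-09)^2)
E(J) = 3.50113e-21
E = E(J) / 1.602e-19 = 0.0219 eV

0.0219


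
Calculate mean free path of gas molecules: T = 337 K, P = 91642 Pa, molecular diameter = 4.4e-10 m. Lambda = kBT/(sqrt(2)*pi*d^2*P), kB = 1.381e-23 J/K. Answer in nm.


Mean free path: lambda = kB*T / (sqrt(2) * pi * d^2 * P)
lambda = 1.381e-23 * 337 / (sqrt(2) * pi * (4.4e-10)^2 * 91642)
lambda = 5.90417e-08 m
lambda = 59.04 nm

59.04


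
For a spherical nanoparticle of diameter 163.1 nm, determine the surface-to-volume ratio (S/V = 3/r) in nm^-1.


Radius r = 163.1/2 = 81.55 nm
S/V = 3 / r = 3 / 81.55
S/V = 0.0368 nm^-1

0.0368


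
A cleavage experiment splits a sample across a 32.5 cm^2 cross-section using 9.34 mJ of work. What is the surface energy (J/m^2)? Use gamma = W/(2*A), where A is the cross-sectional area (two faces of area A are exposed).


Convert: A = 32.5 cm^2 = 0.00325 m^2, W = 9.34 mJ = 0.00934 J
Cleaving exposes two faces of area A, so total new surface = 2*A and gamma = W / (2*A)
gamma = 0.00934 / (2 * 0.00325)
gamma = 1.437 J/m^2

1.437


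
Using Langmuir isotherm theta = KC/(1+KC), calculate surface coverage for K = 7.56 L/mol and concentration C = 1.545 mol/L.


Langmuir isotherm: theta = K*C / (1 + K*C)
K*C = 7.56 * 1.545 = 11.6802
theta = 11.6802 / (1 + 11.6802) = 11.6802 / 12.6802
theta = 0.9211

0.9211


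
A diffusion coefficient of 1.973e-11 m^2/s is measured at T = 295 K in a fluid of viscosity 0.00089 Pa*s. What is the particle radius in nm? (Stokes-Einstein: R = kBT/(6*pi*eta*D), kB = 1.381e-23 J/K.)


Stokes-Einstein: R = kB*T / (6*pi*eta*D)
R = 1.381e-23 * 295 / (6 * pi * 0.00089 * 1.973e-11)
R = 1.23083e-08 m = 12.31 nm

12.31


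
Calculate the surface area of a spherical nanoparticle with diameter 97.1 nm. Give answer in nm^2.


Radius r = 97.1/2 = 48.55 nm
Surface area SA = 4 * pi * r^2
SA = 4 * pi * (48.55)^2
SA = 29620.22 nm^2

29620.22


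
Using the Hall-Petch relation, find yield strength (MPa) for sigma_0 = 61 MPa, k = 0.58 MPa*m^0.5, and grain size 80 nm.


d = 80 nm = 8e-08 m
sqrt(d) = 0.0002828427
Hall-Petch contribution = k / sqrt(d) = 0.58 / 0.0002828427 = 2050.6 MPa
sigma = sigma_0 + k/sqrt(d) = 61 + 2050.6 = 2111.6 MPa

2111.6


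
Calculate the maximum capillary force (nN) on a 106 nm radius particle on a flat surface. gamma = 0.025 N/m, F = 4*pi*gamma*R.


Convert radius: R = 106 nm = 1.06e-07 m
F = 4 * pi * gamma * R
F = 4 * pi * 0.025 * 1.06e-07
F = 3.33009e-08 N = 33.3009 nN

33.3009


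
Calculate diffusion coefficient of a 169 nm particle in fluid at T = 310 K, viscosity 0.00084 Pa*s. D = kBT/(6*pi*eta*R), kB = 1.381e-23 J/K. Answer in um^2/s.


Radius R = 169/2 = 84.5 nm = 8.45e-08 m
D = kB*T / (6*pi*eta*R)
D = 1.381e-23 * 310 / (6 * pi * 0.00084 * 8.45e-08)
D = 3.19977e-12 m^2/s = 3.2 um^2/s

3.2


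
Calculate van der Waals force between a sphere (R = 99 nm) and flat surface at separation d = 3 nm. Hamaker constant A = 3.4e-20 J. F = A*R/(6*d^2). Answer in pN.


Convert to SI: R = 99 nm = 9.9e-08 m, d = 3 nm = 3e-09 m
F = A * R / (6 * d^2)
F = 3.4e-20 * 9.9e-08 / (6 * (3e-09)^2)
F = 6.23333e-11 N = 62.333 pN

62.333


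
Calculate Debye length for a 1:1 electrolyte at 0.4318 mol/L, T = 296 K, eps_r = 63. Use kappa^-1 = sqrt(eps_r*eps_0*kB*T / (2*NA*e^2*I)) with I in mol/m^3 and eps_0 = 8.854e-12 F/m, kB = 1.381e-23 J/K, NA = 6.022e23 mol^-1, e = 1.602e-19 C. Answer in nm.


Ionic strength I = 0.4318 * 1^2 * 1000 = 431.8 mol/m^3
kappa^-1 = sqrt(63 * 8.854e-12 * 1.381e-23 * 296 / (2 * 6.022e23 * (1.602e-19)^2 * 431.8))
kappa^-1 = 0.413 nm

0.413


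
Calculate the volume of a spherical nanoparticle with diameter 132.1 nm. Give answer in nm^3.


Radius r = 132.1/2 = 66.05 nm
Volume V = (4/3) * pi * r^3
V = (4/3) * pi * (66.05)^3
V = 1206999.46 nm^3

1206999.46


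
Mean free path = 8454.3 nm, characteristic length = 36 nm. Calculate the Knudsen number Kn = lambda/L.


Knudsen number Kn = lambda / L
Kn = 8454.3 / 36
Kn = 234.8417

234.8417


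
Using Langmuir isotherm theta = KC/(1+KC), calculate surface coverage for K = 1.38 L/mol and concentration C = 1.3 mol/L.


Langmuir isotherm: theta = K*C / (1 + K*C)
K*C = 1.38 * 1.3 = 1.794
theta = 1.794 / (1 + 1.794) = 1.794 / 2.794
theta = 0.6421

0.6421


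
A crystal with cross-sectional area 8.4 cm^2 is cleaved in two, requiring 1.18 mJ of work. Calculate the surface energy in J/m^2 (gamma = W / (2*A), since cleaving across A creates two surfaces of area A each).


Convert: A = 8.4 cm^2 = 0.00084 m^2, W = 1.18 mJ = 0.00118 J
Cleaving exposes two faces of area A, so total new surface = 2*A and gamma = W / (2*A)
gamma = 0.00118 / (2 * 0.00084)
gamma = 0.702 J/m^2

0.702


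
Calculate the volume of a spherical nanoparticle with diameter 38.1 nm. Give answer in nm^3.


Radius r = 38.1/2 = 19.05 nm
Volume V = (4/3) * pi * r^3
V = (4/3) * pi * (19.05)^3
V = 28958.33 nm^3

28958.33


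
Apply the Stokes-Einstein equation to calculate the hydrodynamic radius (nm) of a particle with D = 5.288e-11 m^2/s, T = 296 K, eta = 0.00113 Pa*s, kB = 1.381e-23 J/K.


Stokes-Einstein: R = kB*T / (6*pi*eta*D)
R = 1.381e-23 * 296 / (6 * pi * 0.00113 * 5.288e-11)
R = 3.62923e-09 m = 3.63 nm

3.63


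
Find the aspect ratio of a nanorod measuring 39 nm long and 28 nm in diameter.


Aspect ratio AR = length / diameter
AR = 39 / 28
AR = 1.39

1.39


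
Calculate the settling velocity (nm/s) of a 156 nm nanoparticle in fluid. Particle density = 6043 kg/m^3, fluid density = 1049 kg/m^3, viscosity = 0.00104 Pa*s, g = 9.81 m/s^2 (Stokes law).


Radius R = 156/2 nm = 7.8e-08 m
Density difference = 6043 - 1049 = 4994 kg/m^3
v = 2 * R^2 * (rho_p - rho_f) * g / (9 * eta)
v = 2 * (7.8e-08)^2 * 4994 * 9.81 / (9 * 0.00104)
v = 6.36885e-08 m/s = 63.6885 nm/s

63.6885


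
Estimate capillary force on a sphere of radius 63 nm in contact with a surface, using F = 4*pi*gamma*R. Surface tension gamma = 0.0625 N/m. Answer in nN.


Convert radius: R = 63 nm = 6.3e-08 m
F = 4 * pi * gamma * R
F = 4 * pi * 0.0625 * 6.3e-08
F = 4.94801e-08 N = 49.4801 nN

49.4801


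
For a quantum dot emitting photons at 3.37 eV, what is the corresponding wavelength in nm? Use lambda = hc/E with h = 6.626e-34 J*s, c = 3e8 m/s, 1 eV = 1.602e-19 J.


Convert energy: E = 3.37 eV = 3.37 * 1.602e-19 = 5.39874e-19 J
lambda = h*c / E = 6.626e-34 * 3e8 / 5.39874e-19
lambda = 3.68197e-07 m = 368.2 nm

368.2


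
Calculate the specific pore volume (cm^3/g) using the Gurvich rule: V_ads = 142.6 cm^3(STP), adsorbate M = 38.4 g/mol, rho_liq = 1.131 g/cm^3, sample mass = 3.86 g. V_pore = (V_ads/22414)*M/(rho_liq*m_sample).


Moles adsorbed n = V_ads / 22414 = 142.6 / 22414 = 6.362095e-03 mol
Liquid volume V_liq = n * M / rho_liq = 6.362095e-03 * 38.4 / 1.131 = 0.21601 cm^3
Specific pore volume V_pore = V_liq / m_sample = 0.21601 / 3.86
V_pore = 0.056 cm^3/g

0.056


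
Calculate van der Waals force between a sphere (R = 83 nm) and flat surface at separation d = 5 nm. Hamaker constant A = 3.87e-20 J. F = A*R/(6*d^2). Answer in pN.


Convert to SI: R = 83 nm = 8.3e-08 m, d = 5 nm = 5e-09 m
F = A * R / (6 * d^2)
F = 3.87e-20 * 8.3e-08 / (6 * (5e-09)^2)
F = 2.1414e-11 N = 21.414 pN

21.414


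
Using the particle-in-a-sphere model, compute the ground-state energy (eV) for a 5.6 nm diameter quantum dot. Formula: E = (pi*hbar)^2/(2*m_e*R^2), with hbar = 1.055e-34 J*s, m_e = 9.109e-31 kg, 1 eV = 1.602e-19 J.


Radius R = 5.6/2 = 2.8 nm = 2.8e-09 m
E = (pi * 1.055e-34)^2 / (2 * 9.109e-31 * (2.8e-09)^2)
E(J) = 7.69109e-21
E = E(J) / 1.602e-19 = 0.048 eV

0.048


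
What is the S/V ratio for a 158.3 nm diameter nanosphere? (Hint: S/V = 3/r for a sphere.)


Radius r = 158.3/2 = 79.15 nm
S/V = 3 / r = 3 / 79.15
S/V = 0.0379 nm^-1

0.0379


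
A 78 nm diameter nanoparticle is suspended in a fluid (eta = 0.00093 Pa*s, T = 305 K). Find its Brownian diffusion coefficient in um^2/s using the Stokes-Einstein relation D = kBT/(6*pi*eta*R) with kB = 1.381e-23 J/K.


Radius R = 78/2 = 39 nm = 3.9e-08 m
D = kB*T / (6*pi*eta*R)
D = 1.381e-23 * 305 / (6 * pi * 0.00093 * 3.9e-08)
D = 6.16091e-12 m^2/s = 6.161 um^2/s

6.161


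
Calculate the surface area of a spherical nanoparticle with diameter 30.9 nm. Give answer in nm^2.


Radius r = 30.9/2 = 15.45 nm
Surface area SA = 4 * pi * r^2
SA = 4 * pi * (15.45)^2
SA = 2999.62 nm^2

2999.62


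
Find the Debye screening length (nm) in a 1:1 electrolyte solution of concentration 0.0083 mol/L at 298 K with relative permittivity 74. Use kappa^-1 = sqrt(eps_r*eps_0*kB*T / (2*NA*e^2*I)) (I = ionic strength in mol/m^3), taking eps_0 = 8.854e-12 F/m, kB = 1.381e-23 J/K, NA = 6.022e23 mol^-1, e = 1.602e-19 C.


Ionic strength I = 0.0083 * 1^2 * 1000 = 8.3 mol/m^3
kappa^-1 = sqrt(74 * 8.854e-12 * 1.381e-23 * 298 / (2 * 6.022e23 * (1.602e-19)^2 * 8.3))
kappa^-1 = 3.242 nm

3.242


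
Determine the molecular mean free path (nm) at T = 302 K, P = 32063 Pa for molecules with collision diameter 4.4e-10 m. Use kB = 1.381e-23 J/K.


Mean free path: lambda = kB*T / (sqrt(2) * pi * d^2 * P)
lambda = 1.381e-23 * 302 / (sqrt(2) * pi * (4.4e-10)^2 * 32063)
lambda = 1.51226e-07 m
lambda = 151.23 nm

151.23


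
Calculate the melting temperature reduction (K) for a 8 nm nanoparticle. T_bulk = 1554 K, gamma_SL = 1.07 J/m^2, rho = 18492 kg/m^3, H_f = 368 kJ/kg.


Radius R = 8/2 = 4 nm = 4e-09 m
Convert H_f = 368 kJ/kg = 368000 J/kg
dT = 2 * gamma_SL * T_bulk / (rho * H_f * R)
dT = 2 * 1.07 * 1554 / (18492 * 368000 * 4e-09)
dT = 122.2 K

122.2


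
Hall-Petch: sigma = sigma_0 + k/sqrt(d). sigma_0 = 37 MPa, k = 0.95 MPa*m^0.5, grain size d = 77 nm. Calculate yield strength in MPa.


d = 77 nm = 7.7e-08 m
sqrt(d) = 0.0002774887
Hall-Petch contribution = k / sqrt(d) = 0.95 / 0.0002774887 = 3423.6 MPa
sigma = sigma_0 + k/sqrt(d) = 37 + 3423.6 = 3460.6 MPa

3460.6


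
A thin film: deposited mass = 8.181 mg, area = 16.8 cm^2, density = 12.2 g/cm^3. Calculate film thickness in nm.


Convert: m = 8.181 mg = 8.1810e-06 kg, A = 16.8 cm^2 = 1.6800e-03 m^2, rho = 12.2 g/cm^3 = 12200 kg/m^3
t = m / (A * rho)
t = 8.1810e-06 / (1.6800e-03 * 12200)
t = 3.9915e-07 m = 399.2 nm

399.2


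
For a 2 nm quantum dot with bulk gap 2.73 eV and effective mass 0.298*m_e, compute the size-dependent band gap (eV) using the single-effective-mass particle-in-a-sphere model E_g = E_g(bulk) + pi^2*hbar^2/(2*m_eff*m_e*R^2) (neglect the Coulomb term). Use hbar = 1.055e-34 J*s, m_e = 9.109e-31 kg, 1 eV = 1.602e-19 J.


Radius R = 2/2 nm = 1e-09 m
Confinement energy dE = pi^2 * hbar^2 / (2 * m_eff * m_e * R^2)
dE = pi^2 * (1.055e-34)^2 / (2 * 0.298 * 9.109e-31 * (1e-09)^2) J, divided by 1.602e-19 J/eV
dE = 1.2631 eV
Total band gap = E_g(bulk) + dE = 2.73 + 1.2631 = 3.9931 eV

3.9931


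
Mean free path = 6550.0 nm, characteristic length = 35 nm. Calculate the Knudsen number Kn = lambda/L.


Knudsen number Kn = lambda / L
Kn = 6550.0 / 35
Kn = 187.1429

187.1429


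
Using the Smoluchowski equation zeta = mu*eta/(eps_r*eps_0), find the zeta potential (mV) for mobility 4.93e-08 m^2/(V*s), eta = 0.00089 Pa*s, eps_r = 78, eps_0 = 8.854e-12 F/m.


Smoluchowski equation: zeta = mu * eta / (eps_r * eps_0)
zeta = 4.93e-08 * 0.00089 / (78 * 8.854e-12)
zeta = 0.063534 V = 63.53 mV

63.53


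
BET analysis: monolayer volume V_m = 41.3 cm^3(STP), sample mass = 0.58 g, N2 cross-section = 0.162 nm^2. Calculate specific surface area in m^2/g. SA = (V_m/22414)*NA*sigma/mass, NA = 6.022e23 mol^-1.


Number of moles in monolayer = V_m / 22414 = 41.3 / 22414 = 0.0018426
Number of molecules = moles * NA = 0.0018426 * 6.022e23
SA = molecules * sigma / mass
SA = (41.3 / 22414) * 6.022e23 * 0.162e-18 / 0.58
SA = 309.9 m^2/g

309.9


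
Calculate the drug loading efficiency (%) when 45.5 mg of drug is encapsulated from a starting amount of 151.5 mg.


Drug loading efficiency = (drug loaded / drug initial) * 100
DLE = 45.5 / 151.5 * 100
DLE = 0.3003 * 100
DLE = 30.03%

30.03


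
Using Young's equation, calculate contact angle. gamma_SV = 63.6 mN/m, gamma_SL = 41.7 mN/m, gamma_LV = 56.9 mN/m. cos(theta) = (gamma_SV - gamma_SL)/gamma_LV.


cos(theta) = (gamma_SV - gamma_SL) / gamma_LV
cos(theta) = (63.6 - 41.7) / 56.9
cos(theta) = 0.384886
theta = arccos(0.384886) = 67.36 degrees

67.36


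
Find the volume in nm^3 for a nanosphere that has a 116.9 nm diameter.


Radius r = 116.9/2 = 58.45 nm
Volume V = (4/3) * pi * r^3
V = (4/3) * pi * (58.45)^3
V = 836454.18 nm^3

836454.18


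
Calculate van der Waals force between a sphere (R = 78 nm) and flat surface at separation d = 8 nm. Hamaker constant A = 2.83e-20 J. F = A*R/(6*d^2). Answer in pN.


Convert to SI: R = 78 nm = 7.8e-08 m, d = 8 nm = 8e-09 m
F = A * R / (6 * d^2)
F = 2.83e-20 * 7.8e-08 / (6 * (8e-09)^2)
F = 5.74844e-12 N = 5.748 pN

5.748


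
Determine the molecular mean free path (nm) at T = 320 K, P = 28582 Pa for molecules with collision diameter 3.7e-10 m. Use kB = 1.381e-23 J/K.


Mean free path: lambda = kB*T / (sqrt(2) * pi * d^2 * P)
lambda = 1.381e-23 * 320 / (sqrt(2) * pi * (3.7e-10)^2 * 28582)
lambda = 2.54204e-07 m
lambda = 254.2 nm

254.2


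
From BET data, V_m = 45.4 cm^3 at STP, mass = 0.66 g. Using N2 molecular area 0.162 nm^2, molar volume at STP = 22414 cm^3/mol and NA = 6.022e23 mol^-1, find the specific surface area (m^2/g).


Number of moles in monolayer = V_m / 22414 = 45.4 / 22414 = 0.00202552
Number of molecules = moles * NA = 0.00202552 * 6.022e23
SA = molecules * sigma / mass
SA = (45.4 / 22414) * 6.022e23 * 0.162e-18 / 0.66
SA = 299.4 m^2/g

299.4


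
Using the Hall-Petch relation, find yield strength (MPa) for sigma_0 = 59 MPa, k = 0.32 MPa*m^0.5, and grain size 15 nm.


d = 15 nm = 1.5e-08 m
sqrt(d) = 0.0001224745
Hall-Petch contribution = k / sqrt(d) = 0.32 / 0.0001224745 = 2612.8 MPa
sigma = sigma_0 + k/sqrt(d) = 59 + 2612.8 = 2671.8 MPa

2671.8


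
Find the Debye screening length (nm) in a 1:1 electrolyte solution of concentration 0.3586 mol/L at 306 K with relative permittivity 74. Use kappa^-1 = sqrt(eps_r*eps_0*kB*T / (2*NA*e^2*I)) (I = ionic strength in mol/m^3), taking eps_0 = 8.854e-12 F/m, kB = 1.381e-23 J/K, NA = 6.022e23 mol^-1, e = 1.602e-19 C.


Ionic strength I = 0.3586 * 1^2 * 1000 = 358.6 mol/m^3
kappa^-1 = sqrt(74 * 8.854e-12 * 1.381e-23 * 306 / (2 * 6.022e23 * (1.602e-19)^2 * 358.6))
kappa^-1 = 0.5 nm

0.5


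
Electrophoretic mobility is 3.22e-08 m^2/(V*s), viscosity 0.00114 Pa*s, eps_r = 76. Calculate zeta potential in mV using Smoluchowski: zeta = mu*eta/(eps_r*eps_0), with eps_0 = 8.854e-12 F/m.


Smoluchowski equation: zeta = mu * eta / (eps_r * eps_0)
zeta = 3.22e-08 * 0.00114 / (76 * 8.854e-12)
zeta = 0.054552 V = 54.55 mV

54.55


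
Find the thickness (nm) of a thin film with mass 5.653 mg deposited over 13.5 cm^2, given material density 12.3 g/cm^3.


Convert: m = 5.653 mg = 5.6530e-06 kg, A = 13.5 cm^2 = 1.3500e-03 m^2, rho = 12.3 g/cm^3 = 12300 kg/m^3
t = m / (A * rho)
t = 5.6530e-06 / (1.3500e-03 * 12300)
t = 3.4044e-07 m = 340.4 nm

340.4


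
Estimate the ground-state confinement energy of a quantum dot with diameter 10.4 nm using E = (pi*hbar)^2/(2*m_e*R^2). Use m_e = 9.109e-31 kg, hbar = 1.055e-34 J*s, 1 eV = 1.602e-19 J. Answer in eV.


Radius R = 10.4/2 = 5.2 nm = 5.2e-09 m
E = (pi * 1.055e-34)^2 / (2 * 9.109e-31 * (5.2e-09)^2)
E(J) = 2.22996e-21
E = E(J) / 1.602e-19 = 0.0139 eV

0.0139


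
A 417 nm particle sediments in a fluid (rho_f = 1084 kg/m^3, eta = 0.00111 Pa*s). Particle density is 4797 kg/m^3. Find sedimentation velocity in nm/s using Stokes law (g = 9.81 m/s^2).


Radius R = 417/2 nm = 2.085e-07 m
Density difference = 4797 - 1084 = 3713 kg/m^3
v = 2 * R^2 * (rho_p - rho_f) * g / (9 * eta)
v = 2 * (2.085e-07)^2 * 3713 * 9.81 / (9 * 0.00111)
v = 3.17008e-07 m/s = 317.0083 nm/s

317.0083


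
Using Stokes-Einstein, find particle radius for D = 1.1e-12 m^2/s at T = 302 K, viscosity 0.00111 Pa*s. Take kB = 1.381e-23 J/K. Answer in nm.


Stokes-Einstein: R = kB*T / (6*pi*eta*D)
R = 1.381e-23 * 302 / (6 * pi * 0.00111 * 1.1e-12)
R = 1.81211e-07 m = 181.21 nm

181.21


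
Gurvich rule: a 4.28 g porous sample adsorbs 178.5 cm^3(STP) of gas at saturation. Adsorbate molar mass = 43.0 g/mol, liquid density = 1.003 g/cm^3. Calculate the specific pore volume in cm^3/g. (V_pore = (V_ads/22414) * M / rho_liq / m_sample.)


Moles adsorbed n = V_ads / 22414 = 178.5 / 22414 = 7.963773e-03 mol
Liquid volume V_liq = n * M / rho_liq = 7.963773e-03 * 43.0 / 1.003 = 0.34142 cm^3
Specific pore volume V_pore = V_liq / m_sample = 0.34142 / 4.28
V_pore = 0.0798 cm^3/g

0.0798


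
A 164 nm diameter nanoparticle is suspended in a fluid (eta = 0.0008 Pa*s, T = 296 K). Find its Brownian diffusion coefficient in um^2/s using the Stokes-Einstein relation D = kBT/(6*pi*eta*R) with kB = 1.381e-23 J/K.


Radius R = 164/2 = 82 nm = 8.2e-08 m
D = kB*T / (6*pi*eta*R)
D = 1.381e-23 * 296 / (6 * pi * 0.0008 * 8.2e-08)
D = 3.30583e-12 m^2/s = 3.306 um^2/s

3.306


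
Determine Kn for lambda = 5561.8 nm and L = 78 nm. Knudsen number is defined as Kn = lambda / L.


Knudsen number Kn = lambda / L
Kn = 5561.8 / 78
Kn = 71.3051

71.3051


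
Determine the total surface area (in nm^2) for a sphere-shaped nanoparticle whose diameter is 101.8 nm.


Radius r = 101.8/2 = 50.9 nm
Surface area SA = 4 * pi * r^2
SA = 4 * pi * (50.9)^2
SA = 32557.08 nm^2

32557.08


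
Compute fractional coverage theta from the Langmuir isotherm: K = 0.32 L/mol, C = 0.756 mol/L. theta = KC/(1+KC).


Langmuir isotherm: theta = K*C / (1 + K*C)
K*C = 0.32 * 0.756 = 0.24192
theta = 0.24192 / (1 + 0.24192) = 0.24192 / 1.24192
theta = 0.1948

0.1948


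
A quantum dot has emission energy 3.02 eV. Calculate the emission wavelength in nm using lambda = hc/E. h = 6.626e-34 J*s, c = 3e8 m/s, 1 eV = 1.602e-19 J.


Convert energy: E = 3.02 eV = 3.02 * 1.602e-19 = 4.83804e-19 J
lambda = h*c / E = 6.626e-34 * 3e8 / 4.83804e-19
lambda = 4.10869e-07 m = 410.9 nm

410.9


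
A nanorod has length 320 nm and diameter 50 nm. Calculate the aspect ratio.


Aspect ratio AR = length / diameter
AR = 320 / 50
AR = 6.4

6.4


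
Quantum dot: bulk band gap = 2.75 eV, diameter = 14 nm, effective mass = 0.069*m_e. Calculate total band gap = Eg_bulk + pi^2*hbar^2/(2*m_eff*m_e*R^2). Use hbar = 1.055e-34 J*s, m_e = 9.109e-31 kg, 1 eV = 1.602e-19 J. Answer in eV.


Radius R = 14/2 nm = 7e-09 m
Confinement energy dE = pi^2 * hbar^2 / (2 * m_eff * m_e * R^2)
dE = pi^2 * (1.055e-34)^2 / (2 * 0.069 * 9.109e-31 * (7e-09)^2) J, divided by 1.602e-19 J/eV
dE = 0.1113 eV
Total band gap = E_g(bulk) + dE = 2.75 + 0.1113 = 2.8613 eV

2.8613


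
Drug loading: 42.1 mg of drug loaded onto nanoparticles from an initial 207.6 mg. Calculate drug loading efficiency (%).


Drug loading efficiency = (drug loaded / drug initial) * 100
DLE = 42.1 / 207.6 * 100
DLE = 0.2028 * 100
DLE = 20.28%

20.28


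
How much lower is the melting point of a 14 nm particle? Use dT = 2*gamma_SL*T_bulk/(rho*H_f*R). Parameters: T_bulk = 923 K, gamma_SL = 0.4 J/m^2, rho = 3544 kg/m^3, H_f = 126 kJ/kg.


Radius R = 14/2 = 7 nm = 7e-09 m
Convert H_f = 126 kJ/kg = 126000 J/kg
dT = 2 * gamma_SL * T_bulk / (rho * H_f * R)
dT = 2 * 0.4 * 923 / (3544 * 126000 * 7e-09)
dT = 236.2 K

236.2


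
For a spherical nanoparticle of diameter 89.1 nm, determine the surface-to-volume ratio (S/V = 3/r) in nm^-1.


Radius r = 89.1/2 = 44.55 nm
S/V = 3 / r = 3 / 44.55
S/V = 0.0673 nm^-1

0.0673


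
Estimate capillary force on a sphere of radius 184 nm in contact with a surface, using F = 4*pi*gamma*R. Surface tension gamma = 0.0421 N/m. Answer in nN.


Convert radius: R = 184 nm = 1.84e-07 m
F = 4 * pi * gamma * R
F = 4 * pi * 0.0421 * 1.84e-07
F = 9.73441e-08 N = 97.3441 nN

97.3441


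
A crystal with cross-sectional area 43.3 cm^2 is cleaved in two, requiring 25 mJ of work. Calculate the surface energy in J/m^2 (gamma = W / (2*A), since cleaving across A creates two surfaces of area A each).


Convert: A = 43.3 cm^2 = 0.00433 m^2, W = 25 mJ = 0.025 J
Cleaving exposes two faces of area A, so total new surface = 2*A and gamma = W / (2*A)
gamma = 0.025 / (2 * 0.00433)
gamma = 2.887 J/m^2

2.887


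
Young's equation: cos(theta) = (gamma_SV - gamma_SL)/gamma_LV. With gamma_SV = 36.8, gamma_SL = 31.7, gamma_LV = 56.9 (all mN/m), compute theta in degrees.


cos(theta) = (gamma_SV - gamma_SL) / gamma_LV
cos(theta) = (36.8 - 31.7) / 56.9
cos(theta) = 0.089631
theta = arccos(0.089631) = 84.86 degrees

84.86


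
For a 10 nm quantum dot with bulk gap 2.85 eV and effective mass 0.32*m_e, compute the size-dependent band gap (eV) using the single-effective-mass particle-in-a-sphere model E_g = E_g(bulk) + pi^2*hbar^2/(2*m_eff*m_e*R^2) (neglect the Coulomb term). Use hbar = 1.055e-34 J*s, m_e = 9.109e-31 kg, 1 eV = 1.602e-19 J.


Radius R = 10/2 nm = 5e-09 m
Confinement energy dE = pi^2 * hbar^2 / (2 * m_eff * m_e * R^2)
dE = pi^2 * (1.055e-34)^2 / (2 * 0.32 * 9.109e-31 * (5e-09)^2) J, divided by 1.602e-19 J/eV
dE = 0.047 eV
Total band gap = E_g(bulk) + dE = 2.85 + 0.047 = 2.897 eV

2.897


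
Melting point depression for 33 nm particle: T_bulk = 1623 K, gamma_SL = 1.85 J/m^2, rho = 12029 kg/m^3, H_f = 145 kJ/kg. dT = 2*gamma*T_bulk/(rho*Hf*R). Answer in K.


Radius R = 33/2 = 16.5 nm = 1.65e-08 m
Convert H_f = 145 kJ/kg = 145000 J/kg
dT = 2 * gamma_SL * T_bulk / (rho * H_f * R)
dT = 2 * 1.85 * 1623 / (12029 * 145000 * 1.65e-08)
dT = 208.7 K

208.7


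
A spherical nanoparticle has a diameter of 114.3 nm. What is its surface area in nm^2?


Radius r = 114.3/2 = 57.15 nm
Surface area SA = 4 * pi * r^2
SA = 4 * pi * (57.15)^2
SA = 41043.31 nm^2

41043.31


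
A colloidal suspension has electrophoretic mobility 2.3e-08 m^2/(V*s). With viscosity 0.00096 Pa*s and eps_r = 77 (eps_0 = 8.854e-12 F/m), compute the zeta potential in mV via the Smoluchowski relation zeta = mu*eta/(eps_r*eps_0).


Smoluchowski equation: zeta = mu * eta / (eps_r * eps_0)
zeta = 2.3e-08 * 0.00096 / (77 * 8.854e-12)
zeta = 0.032387 V = 32.39 mV

32.39


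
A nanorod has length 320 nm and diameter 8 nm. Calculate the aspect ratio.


Aspect ratio AR = length / diameter
AR = 320 / 8
AR = 40.0

40.0


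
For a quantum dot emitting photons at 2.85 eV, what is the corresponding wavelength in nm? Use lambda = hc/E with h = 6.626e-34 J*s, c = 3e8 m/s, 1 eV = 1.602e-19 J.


Convert energy: E = 2.85 eV = 2.85 * 1.602e-19 = 4.5657e-19 J
lambda = h*c / E = 6.626e-34 * 3e8 / 4.5657e-19
lambda = 4.35377e-07 m = 435.4 nm

435.4


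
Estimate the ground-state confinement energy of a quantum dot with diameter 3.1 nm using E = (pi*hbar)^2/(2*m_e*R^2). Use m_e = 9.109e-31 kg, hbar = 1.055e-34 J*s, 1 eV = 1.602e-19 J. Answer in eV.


Radius R = 3.1/2 = 1.55 nm = 1.55e-09 m
E = (pi * 1.055e-34)^2 / (2 * 9.109e-31 * (1.55e-09)^2)
E(J) = 2.50981e-20
E = E(J) / 1.602e-19 = 0.1567 eV

0.1567


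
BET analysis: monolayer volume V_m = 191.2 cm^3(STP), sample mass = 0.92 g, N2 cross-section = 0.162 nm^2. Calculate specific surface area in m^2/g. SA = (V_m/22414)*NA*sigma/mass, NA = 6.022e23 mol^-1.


Number of moles in monolayer = V_m / 22414 = 191.2 / 22414 = 0.00853038
Number of molecules = moles * NA = 0.00853038 * 6.022e23
SA = molecules * sigma / mass
SA = (191.2 / 22414) * 6.022e23 * 0.162e-18 / 0.92
SA = 904.6 m^2/g

904.6


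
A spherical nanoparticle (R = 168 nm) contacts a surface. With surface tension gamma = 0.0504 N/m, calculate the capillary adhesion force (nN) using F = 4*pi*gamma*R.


Convert radius: R = 168 nm = 1.68e-07 m
F = 4 * pi * gamma * R
F = 4 * pi * 0.0504 * 1.68e-07
F = 1.06402e-07 N = 106.402 nN

106.402


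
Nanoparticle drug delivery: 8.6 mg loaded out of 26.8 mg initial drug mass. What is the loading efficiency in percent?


Drug loading efficiency = (drug loaded / drug initial) * 100
DLE = 8.6 / 26.8 * 100
DLE = 0.3209 * 100
DLE = 32.09%

32.09


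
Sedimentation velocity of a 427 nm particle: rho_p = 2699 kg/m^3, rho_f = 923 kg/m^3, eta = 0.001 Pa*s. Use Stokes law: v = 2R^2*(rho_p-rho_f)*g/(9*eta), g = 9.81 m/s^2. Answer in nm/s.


Radius R = 427/2 nm = 2.135e-07 m
Density difference = 2699 - 923 = 1776 kg/m^3
v = 2 * R^2 * (rho_p - rho_f) * g / (9 * eta)
v = 2 * (2.135e-07)^2 * 1776 * 9.81 / (9 * 0.001)
v = 1.7648e-07 m/s = 176.4799 nm/s

176.4799


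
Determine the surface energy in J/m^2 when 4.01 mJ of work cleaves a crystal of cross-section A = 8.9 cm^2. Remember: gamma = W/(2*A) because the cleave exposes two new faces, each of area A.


Convert: A = 8.9 cm^2 = 0.00089 m^2, W = 4.01 mJ = 0.00401 J
Cleaving exposes two faces of area A, so total new surface = 2*A and gamma = W / (2*A)
gamma = 0.00401 / (2 * 0.00089)
gamma = 2.253 J/m^2

2.253


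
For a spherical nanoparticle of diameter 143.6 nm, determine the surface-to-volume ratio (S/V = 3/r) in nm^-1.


Radius r = 143.6/2 = 71.8 nm
S/V = 3 / r = 3 / 71.8
S/V = 0.0418 nm^-1

0.0418


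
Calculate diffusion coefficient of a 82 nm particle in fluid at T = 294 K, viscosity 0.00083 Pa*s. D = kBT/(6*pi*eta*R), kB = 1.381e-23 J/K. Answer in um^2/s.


Radius R = 82/2 = 41 nm = 4.1e-08 m
D = kB*T / (6*pi*eta*R)
D = 1.381e-23 * 294 / (6 * pi * 0.00083 * 4.1e-08)
D = 6.32962e-12 m^2/s = 6.33 um^2/s

6.33


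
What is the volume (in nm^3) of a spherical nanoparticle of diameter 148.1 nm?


Radius r = 148.1/2 = 74.05 nm
Volume V = (4/3) * pi * r^3
V = (4/3) * pi * (74.05)^3
V = 1700841.32 nm^3

1700841.32


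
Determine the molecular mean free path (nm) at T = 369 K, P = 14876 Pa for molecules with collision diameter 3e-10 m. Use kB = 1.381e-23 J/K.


Mean free path: lambda = kB*T / (sqrt(2) * pi * d^2 * P)
lambda = 1.381e-23 * 369 / (sqrt(2) * pi * (3e-10)^2 * 14876)
lambda = 8.56696e-07 m
lambda = 856.7 nm

856.7


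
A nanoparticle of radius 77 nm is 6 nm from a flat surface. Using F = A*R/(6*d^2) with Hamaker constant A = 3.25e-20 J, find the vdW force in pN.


Convert to SI: R = 77 nm = 7.7e-08 m, d = 6 nm = 6e-09 m
F = A * R / (6 * d^2)
F = 3.25e-20 * 7.7e-08 / (6 * (6e-09)^2)
F = 1.15856e-11 N = 11.586 pN

11.586


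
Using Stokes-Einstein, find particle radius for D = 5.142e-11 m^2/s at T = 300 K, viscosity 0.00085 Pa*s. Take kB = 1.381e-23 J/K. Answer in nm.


Stokes-Einstein: R = kB*T / (6*pi*eta*D)
R = 1.381e-23 * 300 / (6 * pi * 0.00085 * 5.142e-11)
R = 5.02878e-09 m = 5.03 nm

5.03


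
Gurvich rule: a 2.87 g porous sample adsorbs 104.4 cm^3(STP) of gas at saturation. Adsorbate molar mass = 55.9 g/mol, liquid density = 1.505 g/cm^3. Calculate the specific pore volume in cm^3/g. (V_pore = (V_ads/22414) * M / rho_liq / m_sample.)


Moles adsorbed n = V_ads / 22414 = 104.4 / 22414 = 4.657803e-03 mol
Liquid volume V_liq = n * M / rho_liq = 4.657803e-03 * 55.9 / 1.505 = 0.17300 cm^3
Specific pore volume V_pore = V_liq / m_sample = 0.17300 / 2.87
V_pore = 0.0603 cm^3/g

0.0603


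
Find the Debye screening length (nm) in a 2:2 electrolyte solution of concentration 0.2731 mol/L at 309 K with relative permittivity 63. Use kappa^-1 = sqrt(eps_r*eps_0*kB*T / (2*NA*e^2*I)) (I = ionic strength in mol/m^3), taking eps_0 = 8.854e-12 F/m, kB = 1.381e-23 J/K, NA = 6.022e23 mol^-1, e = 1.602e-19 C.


Ionic strength I = 0.2731 * 2^2 * 1000 = 1092.4 mol/m^3
kappa^-1 = sqrt(63 * 8.854e-12 * 1.381e-23 * 309 / (2 * 6.022e23 * (1.602e-19)^2 * 1092.4))
kappa^-1 = 0.266 nm

0.266


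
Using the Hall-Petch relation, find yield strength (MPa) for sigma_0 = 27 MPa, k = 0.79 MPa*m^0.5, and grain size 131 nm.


d = 131 nm = 1.31e-07 m
sqrt(d) = 0.0003619392
Hall-Petch contribution = k / sqrt(d) = 0.79 / 0.0003619392 = 2182.7 MPa
sigma = sigma_0 + k/sqrt(d) = 27 + 2182.7 = 2209.7 MPa

2209.7


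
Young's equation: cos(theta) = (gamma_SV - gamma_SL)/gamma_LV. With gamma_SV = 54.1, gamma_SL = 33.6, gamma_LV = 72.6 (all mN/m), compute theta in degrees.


cos(theta) = (gamma_SV - gamma_SL) / gamma_LV
cos(theta) = (54.1 - 33.6) / 72.6
cos(theta) = 0.282369
theta = arccos(0.282369) = 73.6 degrees

73.6


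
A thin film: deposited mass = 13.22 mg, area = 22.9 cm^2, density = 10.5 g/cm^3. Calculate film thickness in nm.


Convert: m = 13.22 mg = 1.3220e-05 kg, A = 22.9 cm^2 = 2.2900e-03 m^2, rho = 10.5 g/cm^3 = 10500 kg/m^3
t = m / (A * rho)
t = 1.3220e-05 / (2.2900e-03 * 10500)
t = 5.4980e-07 m = 549.8 nm

549.8


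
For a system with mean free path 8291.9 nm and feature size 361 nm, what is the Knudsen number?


Knudsen number Kn = lambda / L
Kn = 8291.9 / 361
Kn = 22.9693

22.9693


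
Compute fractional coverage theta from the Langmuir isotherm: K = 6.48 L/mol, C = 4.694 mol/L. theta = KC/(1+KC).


Langmuir isotherm: theta = K*C / (1 + K*C)
K*C = 6.48 * 4.694 = 30.41712
theta = 30.41712 / (1 + 30.41712) = 30.41712 / 31.41712
theta = 0.9682

0.9682


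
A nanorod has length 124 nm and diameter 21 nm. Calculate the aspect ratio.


Aspect ratio AR = length / diameter
AR = 124 / 21
AR = 5.9

5.9


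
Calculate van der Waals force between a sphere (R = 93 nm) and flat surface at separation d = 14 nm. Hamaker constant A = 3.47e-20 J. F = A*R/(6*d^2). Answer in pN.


Convert to SI: R = 93 nm = 9.3e-08 m, d = 14 nm = 1.4e-08 m
F = A * R / (6 * d^2)
F = 3.47e-20 * 9.3e-08 / (6 * (1.4e-08)^2)
F = 2.74413e-12 N = 2.744 pN

2.744


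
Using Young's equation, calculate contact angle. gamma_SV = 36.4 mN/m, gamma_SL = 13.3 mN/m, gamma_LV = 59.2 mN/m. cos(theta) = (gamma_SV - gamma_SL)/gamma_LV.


cos(theta) = (gamma_SV - gamma_SL) / gamma_LV
cos(theta) = (36.4 - 13.3) / 59.2
cos(theta) = 0.390203
theta = arccos(0.390203) = 67.03 degrees

67.03


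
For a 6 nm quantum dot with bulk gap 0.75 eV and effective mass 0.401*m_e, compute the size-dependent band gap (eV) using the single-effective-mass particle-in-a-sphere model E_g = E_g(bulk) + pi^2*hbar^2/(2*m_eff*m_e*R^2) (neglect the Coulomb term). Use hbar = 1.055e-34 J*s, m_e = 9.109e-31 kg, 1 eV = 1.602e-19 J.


Radius R = 6/2 nm = 3e-09 m
Confinement energy dE = pi^2 * hbar^2 / (2 * m_eff * m_e * R^2)
dE = pi^2 * (1.055e-34)^2 / (2 * 0.401 * 9.109e-31 * (3e-09)^2) J, divided by 1.602e-19 J/eV
dE = 0.1043 eV
Total band gap = E_g(bulk) + dE = 0.75 + 0.1043 = 0.8543 eV

0.8543


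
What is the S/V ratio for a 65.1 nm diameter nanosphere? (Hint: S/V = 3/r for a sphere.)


Radius r = 65.1/2 = 32.55 nm
S/V = 3 / r = 3 / 32.55
S/V = 0.0922 nm^-1

0.0922


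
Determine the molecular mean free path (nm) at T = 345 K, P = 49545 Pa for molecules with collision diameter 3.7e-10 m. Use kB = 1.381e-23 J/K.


Mean free path: lambda = kB*T / (sqrt(2) * pi * d^2 * P)
lambda = 1.381e-23 * 345 / (sqrt(2) * pi * (3.7e-10)^2 * 49545)
lambda = 1.58105e-07 m
lambda = 158.1 nm

158.1


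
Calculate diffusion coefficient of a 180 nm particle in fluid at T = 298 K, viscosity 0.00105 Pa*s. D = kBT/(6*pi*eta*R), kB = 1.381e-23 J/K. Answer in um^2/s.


Radius R = 180/2 = 90 nm = 9e-08 m
D = kB*T / (6*pi*eta*R)
D = 1.381e-23 * 298 / (6 * pi * 0.00105 * 9e-08)
D = 2.31035e-12 m^2/s = 2.31 um^2/s

2.31


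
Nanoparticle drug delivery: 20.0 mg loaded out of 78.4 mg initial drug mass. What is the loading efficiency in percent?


Drug loading efficiency = (drug loaded / drug initial) * 100
DLE = 20.0 / 78.4 * 100
DLE = 0.2551 * 100
DLE = 25.51%

25.51


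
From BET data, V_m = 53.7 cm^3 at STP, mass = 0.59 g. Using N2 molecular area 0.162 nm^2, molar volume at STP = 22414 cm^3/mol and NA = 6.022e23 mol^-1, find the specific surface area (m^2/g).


Number of moles in monolayer = V_m / 22414 = 53.7 / 22414 = 0.00239582
Number of molecules = moles * NA = 0.00239582 * 6.022e23
SA = molecules * sigma / mass
SA = (53.7 / 22414) * 6.022e23 * 0.162e-18 / 0.59
SA = 396.1 m^2/g

396.1


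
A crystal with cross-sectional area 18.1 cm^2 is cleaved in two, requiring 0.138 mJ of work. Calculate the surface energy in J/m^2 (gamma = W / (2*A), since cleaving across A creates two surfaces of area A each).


Convert: A = 18.1 cm^2 = 0.00181 m^2, W = 0.138 mJ = 0.000138 J
Cleaving exposes two faces of area A, so total new surface = 2*A and gamma = W / (2*A)
gamma = 0.000138 / (2 * 0.00181)
gamma = 0.038 J/m^2

0.038


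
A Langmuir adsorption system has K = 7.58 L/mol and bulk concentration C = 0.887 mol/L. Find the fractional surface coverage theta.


Langmuir isotherm: theta = K*C / (1 + K*C)
K*C = 7.58 * 0.887 = 6.72346
theta = 6.72346 / (1 + 6.72346) = 6.72346 / 7.72346
theta = 0.8705

0.8705


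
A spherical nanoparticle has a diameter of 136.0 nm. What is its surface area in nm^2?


Radius r = 136.0/2 = 68 nm
Surface area SA = 4 * pi * r^2
SA = 4 * pi * (68)^2
SA = 58106.9 nm^2

58106.9


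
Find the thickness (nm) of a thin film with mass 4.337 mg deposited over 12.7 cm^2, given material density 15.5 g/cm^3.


Convert: m = 4.337 mg = 4.3370e-06 kg, A = 12.7 cm^2 = 1.2700e-03 m^2, rho = 15.5 g/cm^3 = 15500 kg/m^3
t = m / (A * rho)
t = 4.3370e-06 / (1.2700e-03 * 15500)
t = 2.2032e-07 m = 220.3 nm

220.3


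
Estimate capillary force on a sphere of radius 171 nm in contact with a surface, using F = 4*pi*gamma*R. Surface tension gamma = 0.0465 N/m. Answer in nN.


Convert radius: R = 171 nm = 1.71e-07 m
F = 4 * pi * gamma * R
F = 4 * pi * 0.0465 * 1.71e-07
F = 9.99215e-08 N = 99.9215 nN

99.9215


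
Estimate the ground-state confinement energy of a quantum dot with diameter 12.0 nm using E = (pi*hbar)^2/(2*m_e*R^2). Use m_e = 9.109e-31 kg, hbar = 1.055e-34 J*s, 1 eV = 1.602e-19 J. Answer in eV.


Radius R = 12.0/2 = 6 nm = 6e-09 m
E = (pi * 1.055e-34)^2 / (2 * 9.109e-31 * (6e-09)^2)
E(J) = 1.67495e-21
E = E(J) / 1.602e-19 = 0.0105 eV

0.0105
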